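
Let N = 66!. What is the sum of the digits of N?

351

66! = 544344939077443064003729240247842752644293064388798874532860126869671081148416000000000000000
Sum of its 93 digits: 351.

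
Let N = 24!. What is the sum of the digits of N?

81

24! = 620448401733239439360000
Sum of its 24 digits: 81.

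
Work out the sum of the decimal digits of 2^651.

2^651 = 9343878384890255807777119448474196633381331982845050737826186276657715542443371287564109437577976626746659450006721346172290467269376897020421450382791094657540085093089822617769726345721044533248
Sum of its 196 digits: 908.

908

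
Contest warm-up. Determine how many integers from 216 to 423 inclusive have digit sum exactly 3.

1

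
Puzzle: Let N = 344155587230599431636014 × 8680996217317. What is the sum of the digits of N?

194

344155587230599431636014 × 8680996217317 = 2987613350917344493826687674787654438
Sum of its 37 digits: 194.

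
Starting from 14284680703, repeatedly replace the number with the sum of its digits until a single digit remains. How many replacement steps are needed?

2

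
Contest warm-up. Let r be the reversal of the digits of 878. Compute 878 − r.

Reverse of 878 is 878.
878 − 878 = 0

0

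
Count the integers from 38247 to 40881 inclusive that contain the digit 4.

The integers in [38247, 40881] that contain the digit 4: 38247, 38248, 38249, 38254, 38264, 38274, …, 40880, 40881.
1375 qualify.

1375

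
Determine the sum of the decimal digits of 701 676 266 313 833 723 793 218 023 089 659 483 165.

7+0+1+6+7+6+2+6+6+3+1+3+8+3+3+7+2+3+7+9+3+2+1+8+0+2+3+0+8+9+6+5+9+4+8+3+1+6+5 = 173

173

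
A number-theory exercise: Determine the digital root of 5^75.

The digital root of n equals n mod 9 (or 9 when 9 | n), so we need 5^75 mod 9.
5^75 ≡ 8 (mod 9), so the digital root is 8.

8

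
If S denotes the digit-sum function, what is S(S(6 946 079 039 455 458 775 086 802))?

First digit sum: 127.
1+2+7 = 10.

10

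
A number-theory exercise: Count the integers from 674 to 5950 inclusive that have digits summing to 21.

The integers in [674, 5950] that have digits summing to 21: 678, 687, 696, 759, 768, 777, …, 5934, 5943.
286 qualify.

286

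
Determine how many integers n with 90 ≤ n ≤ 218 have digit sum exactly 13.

8

The integers in [90, 218] that have digit sum exactly 13: 94, 139, 148, 157, 166, 175, 184, 193.
8 qualify.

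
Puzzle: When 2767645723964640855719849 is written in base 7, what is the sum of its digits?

95

2767645723964640855719849 in base 7 is 60055221151552630432163155664.
Digit sum: 6+0+0+5+5+2+2+1+1+5+1+5+5+2+6+3+0+4+3+2+1+6+3+1+5+5+6+6+4 = 95.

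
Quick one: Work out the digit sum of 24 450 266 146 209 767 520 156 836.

2+4+4+5+0+2+6+6+1+4+6+2+0+9+7+6+7+5+2+0+1+5+6+8+3+6 = 107

107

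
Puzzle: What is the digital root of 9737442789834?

3

9+7+3+7+4+4+2+7+8+9+8+3+4 = 75
7+5 = 12
1+2 = 3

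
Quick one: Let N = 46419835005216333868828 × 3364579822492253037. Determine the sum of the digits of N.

46419835005216333868828 × 3364579822492253037 = 156183240221970446438230534777552542630636
Sum of its 42 digits: 165.

165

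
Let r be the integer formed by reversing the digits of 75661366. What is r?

66316657

Reversing 75661366 gives 66316657.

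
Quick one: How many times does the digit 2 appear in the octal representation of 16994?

1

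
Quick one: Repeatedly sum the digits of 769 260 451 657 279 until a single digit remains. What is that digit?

7+6+9+2+6+0+4+5+1+6+5+7+2+7+9 = 76
7+6 = 13
1+3 = 4

4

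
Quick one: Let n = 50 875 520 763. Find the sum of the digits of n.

48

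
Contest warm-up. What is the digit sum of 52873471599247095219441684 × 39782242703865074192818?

216

52873471599247095219441684 × 39782242703865074192818 = 2103425279757164969852784245516521553366922625512
Sum of its 49 digits: 216.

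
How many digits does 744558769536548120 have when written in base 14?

16

744558769536548120 in base 14 is 4B00D5AA23378B20, which has 16 digits.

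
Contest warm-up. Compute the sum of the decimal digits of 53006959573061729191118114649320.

5+3+0+0+6+9+5+9+5+7+3+0+6+1+7+2+9+1+9+1+1+1+8+1+1+4+6+4+9+3+2+0 = 128

128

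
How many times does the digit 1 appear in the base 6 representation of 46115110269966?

1

46115110269966 in base 6 is 242024553355531250.
The digit 1 appears 1 time.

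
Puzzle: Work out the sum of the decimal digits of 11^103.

443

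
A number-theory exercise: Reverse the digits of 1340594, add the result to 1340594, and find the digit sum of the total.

25

Reversal of 1340594 is 4950431; 1340594 + 4950431 = 6291025.
Digit sum of 6291025: 6+2+9+1+0+2+5 = 25.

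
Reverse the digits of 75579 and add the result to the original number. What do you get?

173136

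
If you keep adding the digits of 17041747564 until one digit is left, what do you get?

1+7+0+4+1+7+4+7+5+6+4 = 46
4+6 = 10
1+0 = 1

1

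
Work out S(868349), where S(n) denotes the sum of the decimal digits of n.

38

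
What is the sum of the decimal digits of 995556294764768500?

9+9+5+5+5+6+2+9+4+7+6+4+7+6+8+5+0+0 = 97

97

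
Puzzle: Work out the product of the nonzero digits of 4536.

360

4×5×3×6 = 360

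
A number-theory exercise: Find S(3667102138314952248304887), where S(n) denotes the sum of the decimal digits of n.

105

3+6+6+7+1+0+2+1+3+8+3+1+4+9+5+2+2+4+8+3+0+4+8+8+7 = 105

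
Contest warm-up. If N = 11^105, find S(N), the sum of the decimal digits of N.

458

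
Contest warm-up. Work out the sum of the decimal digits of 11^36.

11^36 = 30912680532870672635673352936887453361
Sum of its 38 digits: 172.

172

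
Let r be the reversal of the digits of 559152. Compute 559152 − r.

307197

Reverse of 559152 is 251955.
559152 − 251955 = 307197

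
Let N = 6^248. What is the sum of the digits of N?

6^248 = 9583189921026926102193456071850532541352852961829480321615651263898580188952644420895929372663196301115654647712848284986610303287305458457617696288701269279185827260281386641893511768169250816
Sum of its 193 digits: 882.

882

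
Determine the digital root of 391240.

3+9+1+2+4+0 = 19
1+9 = 10
1+0 = 1

1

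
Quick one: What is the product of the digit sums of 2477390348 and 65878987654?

3431

S(2477390348) = 2+4+7+7+3+9+0+3+4+8 = 47.
S(65878987654) = 6+5+8+7+8+9+8+7+6+5+4 = 73.
47 · 73 = 3431.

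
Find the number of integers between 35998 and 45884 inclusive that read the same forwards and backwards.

99

The integers in [35998, 45884] that read the same forwards and backwards: 36063, 36163, 36263, 36363, 36463, 36563, …, 45754, 45854.
99 qualify.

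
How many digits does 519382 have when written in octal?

7

519382 in base 8 is 1766326, which has 7 digits.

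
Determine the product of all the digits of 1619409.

1×6×1×9×4×0×9 = 0

0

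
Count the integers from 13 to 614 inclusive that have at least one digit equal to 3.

The integers in [13, 614] that have at least one digit equal to 3: 13, 23, 30, 31, 32, 33, …, 603, 613.
196 qualify.

196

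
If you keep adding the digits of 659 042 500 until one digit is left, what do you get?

6+5+9+0+4+2+5+0+0 = 31
3+1 = 4
(Equivalently, 659 042 500 mod 9 = 4.)

4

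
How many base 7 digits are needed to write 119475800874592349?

119475800874592349 in base 7 is 133240501521462303545, which has 21 digits.

21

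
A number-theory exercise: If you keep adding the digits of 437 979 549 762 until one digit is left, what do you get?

9

4+3+7+9+7+9+5+4+9+7+6+2 = 72
7+2 = 9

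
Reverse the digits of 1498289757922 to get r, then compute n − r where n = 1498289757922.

-799290071019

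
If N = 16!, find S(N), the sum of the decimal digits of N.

16! = 20922789888000
Sum of its 14 digits: 63.

63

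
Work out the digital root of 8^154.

1

The digital root of n equals n mod 9 (or 9 when 9 | n), so we need 8^154 mod 9.
8^154 ≡ 1 (mod 9), so the digital root is 1.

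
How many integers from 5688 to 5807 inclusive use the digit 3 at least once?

21

The integers in [5688, 5807] that use the digit 3 at least once: 5693, 5703, 5713, 5723, 5730, 5731, …, 5793, 5803.
21 qualify.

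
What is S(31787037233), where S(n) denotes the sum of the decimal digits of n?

3+1+7+8+7+0+3+7+2+3+3 = 44

44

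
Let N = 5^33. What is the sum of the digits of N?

5^33 = 116415321826934814453125
Sum of its 24 digits: 89.

89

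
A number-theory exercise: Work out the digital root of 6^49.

The digital root of n equals n mod 9 (or 9 when 9 | n), so we need 6^49 mod 9.
6^49 ≡ 0 (mod 9), so the digital root is 9.

9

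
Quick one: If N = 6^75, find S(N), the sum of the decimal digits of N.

6^75 = 22979669527522769358466110762530581047876256816049606885376
Sum of its 59 digits: 288.

288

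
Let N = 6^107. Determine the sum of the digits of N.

6^107 = 182887402188115849169083086627158074049885861734957094920281393977611551796610727936
Sum of its 84 digits: 405.

405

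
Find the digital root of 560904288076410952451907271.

5+6+0+9+0+4+2+8+8+0+7+6+4+1+0+9+5+2+4+5+1+9+0+7+2+7+1 = 112
1+1+2 = 4
(Equivalently, 560904288076410952451907271 mod 9 = 4.)

4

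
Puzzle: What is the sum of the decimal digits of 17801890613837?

62

1+7+8+0+1+8+9+0+6+1+3+8+3+7 = 62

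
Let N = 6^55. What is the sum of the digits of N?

6^55 = 6285195213566005335561053533150026217291776
Sum of its 43 digits: 162.

162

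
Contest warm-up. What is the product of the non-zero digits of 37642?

1008

3×7×6×4×2 = 1008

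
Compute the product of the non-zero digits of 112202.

8

1×1×2×2×2 = 8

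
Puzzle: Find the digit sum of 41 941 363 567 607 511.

4+1+9+4+1+3+6+3+5+6+7+6+0+7+5+1+1 = 69

69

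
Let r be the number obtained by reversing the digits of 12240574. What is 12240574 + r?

59744795

Reverse of 12240574 is 47504221.
12240574 + 47504221 = 59744795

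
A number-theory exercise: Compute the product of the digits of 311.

3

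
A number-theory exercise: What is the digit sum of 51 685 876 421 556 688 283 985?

5+1+6+8+5+8+7+6+4+2+1+5+5+6+6+8+8+2+8+3+9+8+5 = 126

126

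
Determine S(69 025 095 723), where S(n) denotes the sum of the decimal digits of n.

6+9+0+2+5+0+9+5+7+2+3 = 48

48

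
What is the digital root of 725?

7+2+5 = 14
1+4 = 5

5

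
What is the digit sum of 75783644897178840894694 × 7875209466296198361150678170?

260

75783644897178840894694 × 7875209466296198361150678170 = 596812077684692395929371425099328882305267654629980
Sum of its 51 digits: 260.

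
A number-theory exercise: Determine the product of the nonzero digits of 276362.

2×7×6×3×6×2 = 3024

3024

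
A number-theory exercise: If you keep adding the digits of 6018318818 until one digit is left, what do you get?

6+0+1+8+3+1+8+8+1+8 = 44
4+4 = 8

8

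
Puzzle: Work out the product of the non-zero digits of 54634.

5×4×6×3×4 = 1440

1440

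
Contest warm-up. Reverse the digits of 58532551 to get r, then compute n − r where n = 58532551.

Reverse of 58532551 is 15523585.
58532551 − 15523585 = 43008966

43008966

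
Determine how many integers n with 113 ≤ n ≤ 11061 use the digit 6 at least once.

3698

The integers in [113, 11061] that use the digit 6 at least once: 116, 126, 136, 146, 156, 160, …, 11060, 11061.
3698 qualify.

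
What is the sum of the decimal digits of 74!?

74! = 330788544151938641225953028221253782145683251820934971170611926835411235700971565459250872320000000000000000
Sum of its 108 digits: 378.

378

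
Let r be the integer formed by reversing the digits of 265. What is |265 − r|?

Reverse of 265 is 562.
|265 − 562| = 297

297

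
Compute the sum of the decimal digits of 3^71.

3^71 = 7509466514979724803946715958257547
Sum of its 34 digits: 180.

180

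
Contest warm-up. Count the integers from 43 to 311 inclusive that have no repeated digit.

204

The integers in [43, 311] that have no repeated digit: 43, 45, 46, 47, 48, 49, …, 309, 310.
204 qualify.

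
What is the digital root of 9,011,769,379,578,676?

9+0+1+1+7+6+9+3+7+9+5+7+8+6+7+6 = 91
9+1 = 10
1+0 = 1
(Equivalently, 9,011,769,379,578,676 mod 9 = 1.)

1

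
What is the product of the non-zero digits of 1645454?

9600

1×6×4×5×4×5×4 = 9600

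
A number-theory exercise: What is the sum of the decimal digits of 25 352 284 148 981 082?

2+5+3+5+2+2+8+4+1+4+8+9+8+1+0+8+2 = 72

72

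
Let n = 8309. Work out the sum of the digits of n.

20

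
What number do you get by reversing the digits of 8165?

5618

Reversing 8165 gives 5618.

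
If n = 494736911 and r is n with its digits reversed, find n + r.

614374405

Reverse of 494736911 is 119637494.
494736911 + 119637494 = 614374405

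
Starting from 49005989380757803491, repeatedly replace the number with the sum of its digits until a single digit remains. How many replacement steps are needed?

49005989380757803491 → 99 → 18 → 9 (3 steps)

3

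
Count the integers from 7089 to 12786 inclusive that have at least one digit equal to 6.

1569

The integers in [7089, 12786] that have at least one digit equal to 6: 7096, 7106, 7116, 7126, 7136, 7146, …, 12776, 12786.
1569 qualify.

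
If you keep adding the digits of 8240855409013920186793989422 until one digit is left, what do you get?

2

8+2+4+0+8+5+5+4+0+9+0+1+3+9+2+0+1+8+6+7+9+3+9+8+9+4+2+2 = 128
1+2+8 = 11
1+1 = 2
(Equivalently, 8240855409013920186793989422 mod 9 = 2.)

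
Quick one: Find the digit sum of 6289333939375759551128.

6+2+8+9+3+3+3+9+3+9+3+7+5+7+5+9+5+5+1+1+2+8 = 113

113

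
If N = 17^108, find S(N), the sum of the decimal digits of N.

17^108 = 7735413050995784347652183760792971538697692007637391575106162801311588995884895252237044239108477490539101283170257008945959576885441
Sum of its 133 digits: 622.

622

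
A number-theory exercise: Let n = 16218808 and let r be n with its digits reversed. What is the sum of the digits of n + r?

Reversal of 16218808 is 80881261; 16218808 + 80881261 = 97100069.
Digit sum of 97100069: 9+7+1+0+0+0+6+9 = 32.

32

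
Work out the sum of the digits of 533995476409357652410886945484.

153

5+3+3+9+9+5+4+7+6+4+0+9+3+5+7+6+5+2+4+1+0+8+8+6+9+4+5+4+8+4 = 153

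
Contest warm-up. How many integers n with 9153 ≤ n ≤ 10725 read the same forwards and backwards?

The integers in [9153, 10725] that read the same forwards and backwards: 9229, 9339, 9449, 9559, 9669, 9779, …, 10601, 10701.
16 qualify.

16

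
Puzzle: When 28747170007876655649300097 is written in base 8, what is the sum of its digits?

97

28747170007876655649300097 in base 8 is 13707346325616227105721517201.
Digit sum: 1+3+7+0+7+3+4+6+3+2+5+6+1+6+2+2+7+1+0+5+7+2+1+5+1+7+2+0+1 = 97.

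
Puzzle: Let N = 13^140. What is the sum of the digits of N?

700

13^140 = 895507696878311375258773594711314355180644008268394271442558248659275669702466348081962744321047874487716991281983627910014921078751006257322565182970311601
Sum of its 156 digits: 700.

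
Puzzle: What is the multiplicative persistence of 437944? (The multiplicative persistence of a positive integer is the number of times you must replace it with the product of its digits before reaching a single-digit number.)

437944 → 12096 → 0 (2 steps)

2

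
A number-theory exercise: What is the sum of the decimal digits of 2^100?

2^100 = 1267650600228229401496703205376
Sum of its 31 digits: 115.

115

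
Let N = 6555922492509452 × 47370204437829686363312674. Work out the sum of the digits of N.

212

6555922492509452 × 47370204437829686363312674 = 310555388748738701885808452482425976394648
Sum of its 42 digits: 212.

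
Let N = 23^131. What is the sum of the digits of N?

794

23^131 = 24341454095880723262526112555728977056504671778092019822086844070001883535680393509681434163978409275570572730164580647279173784367089293297422518018184432748252822798501059816327
Sum of its 179 digits: 794.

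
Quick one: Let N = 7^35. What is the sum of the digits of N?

157

7^35 = 378818692265664781682717625943
Sum of its 30 digits: 157.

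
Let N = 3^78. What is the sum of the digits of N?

153

3^78 = 16423203268260658146231467800709255289
Sum of its 38 digits: 153.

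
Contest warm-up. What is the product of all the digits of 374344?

3×7×4×3×4×4 = 4032

4032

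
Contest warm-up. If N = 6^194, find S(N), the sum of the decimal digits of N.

666

6^194 = 9148345846451204578124461838108147555362413094875030639049191506668229800017569852089166223867393203378189631916069312220388915477486180606653283434496
Sum of its 151 digits: 666.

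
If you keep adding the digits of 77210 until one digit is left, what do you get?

7+7+2+1+0 = 17
1+7 = 8

8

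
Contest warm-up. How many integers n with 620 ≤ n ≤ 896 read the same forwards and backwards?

27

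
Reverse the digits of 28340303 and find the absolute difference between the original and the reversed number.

1964079

Reverse of 28340303 is 30304382.
|28340303 − 30304382| = 1964079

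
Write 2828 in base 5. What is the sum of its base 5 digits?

2828 in base 5 is 42303.
Digit sum: 4+2+3+0+3 = 12.

12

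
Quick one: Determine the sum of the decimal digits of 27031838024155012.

2+7+0+3+1+8+3+8+0+2+4+1+5+5+0+1+2 = 52

52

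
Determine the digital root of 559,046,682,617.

5+5+9+0+4+6+6+8+2+6+1+7 = 59
5+9 = 14
1+4 = 5

5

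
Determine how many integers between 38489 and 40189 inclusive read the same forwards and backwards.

17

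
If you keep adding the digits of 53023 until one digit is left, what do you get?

4

5+3+0+2+3 = 13
1+3 = 4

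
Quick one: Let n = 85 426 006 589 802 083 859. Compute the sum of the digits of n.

96

8+5+4+2+6+0+0+6+5+8+9+8+0+2+0+8+3+8+5+9 = 96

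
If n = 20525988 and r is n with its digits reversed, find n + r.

Reverse of 20525988 is 88952502.
20525988 + 88952502 = 109478490

109478490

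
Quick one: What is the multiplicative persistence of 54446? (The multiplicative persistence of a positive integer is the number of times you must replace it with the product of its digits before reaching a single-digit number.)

54446 → 1920 → 0 (2 steps)

2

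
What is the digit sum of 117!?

738

117! = 3969937160808720895401959629498630647790406360168322301129748464310422041758630649341780708631240196854767624444057168110272995649603642560353748940315749184568295424000000000000000000000000000
Sum of its 193 digits: 738.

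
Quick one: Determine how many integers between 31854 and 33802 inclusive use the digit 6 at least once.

537

The integers in [31854, 33802] that use the digit 6 at least once: 31856, 31860, 31861, 31862, 31863, 31864, …, 33786, 33796.
537 qualify.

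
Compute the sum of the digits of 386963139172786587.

3+8+6+9+6+3+1+3+9+1+7+2+7+8+6+5+8+7 = 99

99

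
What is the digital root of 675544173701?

6+7+5+5+4+4+1+7+3+7+0+1 = 50
5+0 = 5

5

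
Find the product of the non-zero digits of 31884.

768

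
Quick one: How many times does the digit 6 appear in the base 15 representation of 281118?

281118 in base 15 is 58463.
The digit 6 appears 1 time.

1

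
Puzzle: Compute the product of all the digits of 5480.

5×4×8×0 = 0

0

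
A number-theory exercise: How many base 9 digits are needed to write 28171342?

28171342 in base 9 is 58006731, which has 8 digits.

8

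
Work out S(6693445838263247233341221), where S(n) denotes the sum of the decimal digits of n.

6+6+9+3+4+4+5+8+3+8+2+6+3+2+4+7+2+3+3+3+4+1+2+2+1 = 101

101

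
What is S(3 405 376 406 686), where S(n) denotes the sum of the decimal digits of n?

58

3+4+0+5+3+7+6+4+0+6+6+8+6 = 58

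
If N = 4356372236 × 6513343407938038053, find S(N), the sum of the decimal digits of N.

150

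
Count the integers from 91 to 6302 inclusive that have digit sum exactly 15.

The integers in [91, 6302] that have digit sum exactly 15: 96, 159, 168, 177, 186, 195, …, 6261, 6270.
452 qualify.

452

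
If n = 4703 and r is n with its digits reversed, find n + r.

7777

Reverse of 4703 is 3074.
4703 + 3074 = 7777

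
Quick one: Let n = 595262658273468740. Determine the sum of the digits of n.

5+9+5+2+6+2+6+5+8+2+7+3+4+6+8+7+4+0 = 89

89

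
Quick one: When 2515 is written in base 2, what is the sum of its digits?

2515 in base 2 is 100111010011.
Digit sum: 1+0+0+1+1+1+0+1+0+0+1+1 = 7.

7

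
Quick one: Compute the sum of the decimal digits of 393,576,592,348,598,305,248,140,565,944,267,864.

179

3+9+3+5+7+6+5+9+2+3+4+8+5+9+8+3+0+5+2+4+8+1+4+0+5+6+5+9+4+4+2+6+7+8+6+4 = 179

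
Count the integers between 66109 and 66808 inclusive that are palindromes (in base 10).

7

The integers in [66109, 66808] that are palindromes (in base 10): 66166, 66266, 66366, 66466, 66566, 66666, 66766.
7 qualify.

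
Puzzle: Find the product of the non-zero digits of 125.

10

1×2×5 = 10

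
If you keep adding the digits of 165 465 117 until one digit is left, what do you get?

1+6+5+4+6+5+1+1+7 = 36
3+6 = 9

9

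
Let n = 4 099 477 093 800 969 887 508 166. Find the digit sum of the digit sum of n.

First digit sum: 133.
1+3+3 = 7.

7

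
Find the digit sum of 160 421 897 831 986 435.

1+6+0+4+2+1+8+9+7+8+3+1+9+8+6+4+3+5 = 85

85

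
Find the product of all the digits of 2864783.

2×8×6×4×7×8×3 = 64512

64512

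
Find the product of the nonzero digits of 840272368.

8×4×2×7×2×3×6×8 = 129024

129024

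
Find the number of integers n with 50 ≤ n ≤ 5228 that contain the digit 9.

The integers in [50, 5228] that contain the digit 9: 59, 69, 79, 89, 90, 91, …, 5209, 5219.
1390 qualify.

1390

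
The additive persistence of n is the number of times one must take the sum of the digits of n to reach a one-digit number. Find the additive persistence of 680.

2

680 → 14 → 5 (2 steps)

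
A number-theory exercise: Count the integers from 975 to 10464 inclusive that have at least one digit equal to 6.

3258

The integers in [975, 10464] that have at least one digit equal to 6: 976, 986, 996, 1006, 1016, 1026, …, 10463, 10464.
3258 qualify.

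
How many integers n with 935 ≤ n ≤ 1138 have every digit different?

The integers in [935, 1138] that have every digit different: 935, 936, 937, 938, 940, 941, …, 1097, 1098.
100 qualify.

100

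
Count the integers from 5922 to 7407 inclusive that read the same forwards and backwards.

15

The integers in [5922, 7407] that read the same forwards and backwards: 5995, 6006, 6116, 6226, 6336, 6446, …, 7227, 7337.
15 qualify.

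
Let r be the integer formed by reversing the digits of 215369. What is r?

Reversing 215369 gives 963512.

963512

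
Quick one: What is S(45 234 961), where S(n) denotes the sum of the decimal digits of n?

34

4+5+2+3+4+9+6+1 = 34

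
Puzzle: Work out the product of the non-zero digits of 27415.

2×7×4×1×5 = 280

280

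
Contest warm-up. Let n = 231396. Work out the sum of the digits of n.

24

2+3+1+3+9+6 = 24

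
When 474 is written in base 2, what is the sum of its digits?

6

474 in base 2 is 111011010.
Digit sum: 1+1+1+0+1+1+0+1+0 = 6.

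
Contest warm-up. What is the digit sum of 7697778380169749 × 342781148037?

132

7697778380169749 × 342781148037 = 2638653310488984797158132713
Sum of its 28 digits: 132.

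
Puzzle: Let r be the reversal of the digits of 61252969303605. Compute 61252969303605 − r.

10622572378389

Reverse of 61252969303605 is 50630396925216.
61252969303605 − 50630396925216 = 10622572378389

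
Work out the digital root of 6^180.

The digital root of n equals n mod 9 (or 9 when 9 | n), so we need 6^180 mod 9.
6^180 ≡ 0 (mod 9), so the digital root is 9.

9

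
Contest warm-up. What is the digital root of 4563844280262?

4+5+6+3+8+4+4+2+8+0+2+6+2 = 54
5+4 = 9

9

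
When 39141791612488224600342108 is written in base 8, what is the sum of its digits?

39141791612488224600342108 in base 8 is 20140461431523441235341337134.
Digit sum: 2+0+1+4+0+4+6+1+4+3+1+5+2+3+4+4+1+2+3+5+3+4+1+3+3+7+1+3+4 = 84.

84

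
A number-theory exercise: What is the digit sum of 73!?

315

73! = 4470115461512684340891257138125051110076800700282905015819080092370422104067183317016903680000000000000000
Sum of its 106 digits: 315.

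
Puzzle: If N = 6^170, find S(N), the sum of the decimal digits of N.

6^170 = 1930690080273624027887151037818827531499100120302505680593720304039680910700934264223011457738428313590475553612056275894398642814976
Sum of its 133 digits: 540.

540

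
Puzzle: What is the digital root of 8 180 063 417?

2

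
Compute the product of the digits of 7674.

7×6×7×4 = 1176

1176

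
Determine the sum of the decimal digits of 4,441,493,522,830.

49

4+4+4+1+4+9+3+5+2+2+8+3+0 = 49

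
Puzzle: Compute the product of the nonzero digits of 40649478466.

27869184

4×6×4×9×4×7×8×4×6×6 = 27869184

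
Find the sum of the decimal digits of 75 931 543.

7+5+9+3+1+5+4+3 = 37

37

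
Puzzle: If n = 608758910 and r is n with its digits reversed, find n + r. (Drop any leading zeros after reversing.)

628616716

Reverse of 608758910 is 19857806.
608758910 + 19857806 = 628616716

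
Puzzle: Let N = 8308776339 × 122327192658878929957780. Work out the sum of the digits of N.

162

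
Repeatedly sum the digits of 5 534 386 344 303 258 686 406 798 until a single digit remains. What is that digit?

3

5+5+3+4+3+8+6+3+4+4+3+0+3+2+5+8+6+8+6+4+0+6+7+9+8 = 120
1+2+0 = 3
(Equivalently, 5 534 386 344 303 258 686 406 798 mod 9 = 3.)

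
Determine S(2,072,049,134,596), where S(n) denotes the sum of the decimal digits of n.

52

2+0+7+2+0+4+9+1+3+4+5+9+6 = 52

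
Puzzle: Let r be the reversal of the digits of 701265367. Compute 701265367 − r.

-62296740

Reverse of 701265367 is 763562107.
701265367 − 763562107 = -62296740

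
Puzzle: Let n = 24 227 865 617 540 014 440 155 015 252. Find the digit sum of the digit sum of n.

First digit sum: 98.
9+8 = 17.

17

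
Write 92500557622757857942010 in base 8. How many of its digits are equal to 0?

1

92500557622757857942010 in base 8 is 23454734342717022146754772.
The digit 0 appears 1 time.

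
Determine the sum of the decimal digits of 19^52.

19^52 = 3127427491907749548018497790443751608857168317658177523074947729361
Sum of its 67 digits: 325.

325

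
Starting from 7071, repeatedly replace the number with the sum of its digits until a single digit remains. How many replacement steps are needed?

7071 → 15 → 6 (2 steps)

2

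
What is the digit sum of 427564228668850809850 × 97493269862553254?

167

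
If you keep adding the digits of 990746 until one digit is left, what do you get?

8

9+9+0+7+4+6 = 35
3+5 = 8
(Equivalently, 990746 mod 9 = 8.)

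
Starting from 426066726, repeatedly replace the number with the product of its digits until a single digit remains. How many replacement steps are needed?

1

426066726 → 0 (1 step)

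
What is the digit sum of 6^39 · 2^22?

6^39 · 2^22 = 9344555969041738195945457172489437184
Sum of its 37 digits: 189.

189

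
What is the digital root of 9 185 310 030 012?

9+1+8+5+3+1+0+0+3+0+0+1+2 = 33
3+3 = 6

6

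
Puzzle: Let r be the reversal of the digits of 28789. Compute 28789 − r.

Reverse of 28789 is 98782.
28789 − 98782 = -69993

-69993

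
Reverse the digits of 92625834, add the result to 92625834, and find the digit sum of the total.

Reversal of 92625834 is 43852629; 92625834 + 43852629 = 136478463.
Digit sum of 136478463: 1+3+6+4+7+8+4+6+3 = 42.

42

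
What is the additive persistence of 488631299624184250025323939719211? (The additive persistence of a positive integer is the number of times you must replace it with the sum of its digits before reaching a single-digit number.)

3

488631299624184250025323939719211 → 139 → 13 → 4 (3 steps)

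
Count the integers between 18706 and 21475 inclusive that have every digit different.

863

The integers in [18706, 21475] that have every digit different: 18706, 18709, 18720, 18723, 18724, 18725, …, 21473, 21475.
863 qualify.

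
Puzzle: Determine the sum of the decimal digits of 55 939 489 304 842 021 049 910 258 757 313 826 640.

166

5+5+9+3+9+4+8+9+3+0+4+8+4+2+0+2+1+0+4+9+9+1+0+2+5+8+7+5+7+3+1+3+8+2+6+6+4+0 = 166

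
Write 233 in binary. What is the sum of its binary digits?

5

233 in base 2 is 11101001.
Digit sum: 1+1+1+0+1+0+0+1 = 5.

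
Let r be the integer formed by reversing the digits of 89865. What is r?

56898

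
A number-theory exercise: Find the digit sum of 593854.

34

5+9+3+8+5+4 = 34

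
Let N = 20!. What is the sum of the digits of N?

54

20! = 2432902008176640000
Sum of its 19 digits: 54.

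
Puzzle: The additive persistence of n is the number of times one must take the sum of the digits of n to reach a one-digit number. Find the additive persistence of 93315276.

93315276 → 36 → 9 (2 steps)

2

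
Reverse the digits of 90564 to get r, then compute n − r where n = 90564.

44055

Reverse of 90564 is 46509.
90564 − 46509 = 44055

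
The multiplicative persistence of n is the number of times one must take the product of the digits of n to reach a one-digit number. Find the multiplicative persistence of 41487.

41487 → 896 → 432 → 24 → 8 (4 steps)

4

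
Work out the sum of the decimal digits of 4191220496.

38

4+1+9+1+2+2+0+4+9+6 = 38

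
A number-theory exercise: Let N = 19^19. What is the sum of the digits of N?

127

19^19 = 1978419655660313589123979
Sum of its 25 digits: 127.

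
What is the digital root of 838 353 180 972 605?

5

8+3+8+3+5+3+1+8+0+9+7+2+6+0+5 = 68
6+8 = 14
1+4 = 5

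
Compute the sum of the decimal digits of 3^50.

144

3^50 = 717897987691852588770249
Sum of its 24 digits: 144.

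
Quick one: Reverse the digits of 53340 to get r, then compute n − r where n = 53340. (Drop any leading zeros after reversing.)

49005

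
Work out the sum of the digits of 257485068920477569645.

109

2+5+7+4+8+5+0+6+8+9+2+0+4+7+7+5+6+9+6+4+5 = 109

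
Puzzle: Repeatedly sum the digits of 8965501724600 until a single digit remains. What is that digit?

8+9+6+5+5+0+1+7+2+4+6+0+0 = 53
5+3 = 8

8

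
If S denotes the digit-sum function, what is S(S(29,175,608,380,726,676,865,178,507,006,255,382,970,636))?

12

First digit sum: 192.
1+9+2 = 12.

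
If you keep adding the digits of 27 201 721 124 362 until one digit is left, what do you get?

2+7+2+0+1+7+2+1+1+2+4+3+6+2 = 40
4+0 = 4

4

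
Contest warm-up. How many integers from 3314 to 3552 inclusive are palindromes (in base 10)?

The integers in [3314, 3552] that are palindromes (in base 10): 3333, 3443.
2 qualify.

2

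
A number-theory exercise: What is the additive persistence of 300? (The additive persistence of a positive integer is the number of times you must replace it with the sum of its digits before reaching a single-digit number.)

1

300 → 3 (1 step)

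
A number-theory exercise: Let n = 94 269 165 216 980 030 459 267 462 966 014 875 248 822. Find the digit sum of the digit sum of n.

17

First digit sum: 188.
1+8+8 = 17.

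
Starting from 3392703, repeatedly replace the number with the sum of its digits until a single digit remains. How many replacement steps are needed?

3392703 → 27 → 9 (2 steps)

2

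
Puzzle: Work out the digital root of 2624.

5

2+6+2+4 = 14
1+4 = 5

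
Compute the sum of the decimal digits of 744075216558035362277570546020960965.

7+4+4+0+7+5+2+1+6+5+5+8+0+3+5+3+6+2+2+7+7+5+7+0+5+4+6+0+2+0+9+6+0+9+6+5 = 153

153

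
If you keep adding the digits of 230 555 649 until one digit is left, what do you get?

2+3+0+5+5+5+6+4+9 = 39
3+9 = 12
1+2 = 3
(Equivalently, 230 555 649 mod 9 = 3.)

3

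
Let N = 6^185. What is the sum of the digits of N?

639

6^185 = 907781485614490115411743104585427815580308544222313377884110763677355399489880410372486550881014192468019439355589741169051826476754823781810176
Sum of its 144 digits: 639.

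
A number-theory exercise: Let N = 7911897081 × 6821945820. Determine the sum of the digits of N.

7911897081 × 6821945820 = 53974533219998151420
Sum of its 20 digits: 90.

90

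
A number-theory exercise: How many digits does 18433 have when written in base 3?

18433 in base 3 is 221021201, which has 9 digits.

9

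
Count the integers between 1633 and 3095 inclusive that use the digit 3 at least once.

The integers in [1633, 3095] that use the digit 3 at least once: 1633, 1634, 1635, 1636, 1637, 1638, …, 3094, 3095.
437 qualify.

437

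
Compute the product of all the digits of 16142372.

2016

1×6×1×4×2×3×7×2 = 2016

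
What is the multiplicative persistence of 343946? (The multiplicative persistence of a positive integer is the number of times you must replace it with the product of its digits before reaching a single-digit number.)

343946 → 7776 → 2058 → 0 (3 steps)

3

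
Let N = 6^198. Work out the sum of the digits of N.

6^198 = 11856256217000761133249302542188159231749687370958039708207752192642025820822770528307559426132141591578133762963225828637624034458822090066222655331106816
Sum of its 155 digits: 630.

630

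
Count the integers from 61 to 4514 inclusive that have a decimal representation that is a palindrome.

129

The integers in [61, 4514] that have a decimal representation that is a palindrome: 66, 77, 88, 99, 101, 111, …, 4334, 4444.
129 qualify.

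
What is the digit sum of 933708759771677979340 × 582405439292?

125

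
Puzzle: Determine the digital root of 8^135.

The digital root of n equals n mod 9 (or 9 when 9 | n), so we need 8^135 mod 9.
8^135 ≡ 8 (mod 9), so the digital root is 8.

8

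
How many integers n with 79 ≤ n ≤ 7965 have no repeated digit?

The integers in [79, 7965] that have no repeated digit: 79, 80, 81, 82, 83, 84, …, 7964, 7965.
4187 qualify.

4187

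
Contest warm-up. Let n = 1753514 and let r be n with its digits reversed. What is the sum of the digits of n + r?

34

Reversal of 1753514 is 4153571; 1753514 + 4153571 = 5907085.
Digit sum of 5907085: 5+9+0+7+0+8+5 = 34.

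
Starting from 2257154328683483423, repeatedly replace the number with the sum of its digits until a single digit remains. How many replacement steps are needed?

2257154328683483423 → 80 → 8 (2 steps)

2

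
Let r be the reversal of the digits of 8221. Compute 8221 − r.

Reverse of 8221 is 1228.
8221 − 1228 = 6993

6993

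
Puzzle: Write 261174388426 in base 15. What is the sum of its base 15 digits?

261174388426 in base 15 is 6BD8D53EA1.
Digit sum: 6+11+13+8+13+5+3+14+10+1 = 84.

84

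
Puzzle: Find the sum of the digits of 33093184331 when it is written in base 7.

47

33093184331 in base 7 is 2251036265654.
Digit sum: 2+2+5+1+0+3+6+2+6+5+6+5+4 = 47.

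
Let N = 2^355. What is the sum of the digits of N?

2^355 = 73391955711682288371546268649666782105490079653384995959602842860381532034831513858240593699524021969747968
Sum of its 107 digits: 524.

524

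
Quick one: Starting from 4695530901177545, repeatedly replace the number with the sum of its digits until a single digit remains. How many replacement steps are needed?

2

4695530901177545 → 71 → 8 (2 steps)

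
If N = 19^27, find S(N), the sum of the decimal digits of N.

127

19^27 = 33600614943460448322716069311260139
Sum of its 35 digits: 127.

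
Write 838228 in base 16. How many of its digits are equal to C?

2

838228 in base 16 is CCA54.
The digit C appears 2 times.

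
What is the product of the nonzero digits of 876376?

8×7×6×3×7×6 = 42336

42336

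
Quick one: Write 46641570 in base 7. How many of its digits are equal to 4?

46641570 in base 7 is 1104306153.
The digit 4 appears 1 time.

1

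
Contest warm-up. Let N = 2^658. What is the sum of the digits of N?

835

2^658 = 1196016433265952743395471289404697169072810493804166494441751843412187589432751524808206008009981008223572409600860332310053179810480242818613945648997260116165130891915497295074524972252293700255744
Sum of its 199 digits: 835.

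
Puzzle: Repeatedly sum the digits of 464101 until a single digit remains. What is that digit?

7

4+6+4+1+0+1 = 16
1+6 = 7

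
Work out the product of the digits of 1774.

196

1×7×7×4 = 196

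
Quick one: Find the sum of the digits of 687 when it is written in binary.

687 in base 2 is 1010101111.
Digit sum: 1+0+1+0+1+0+1+1+1+1 = 7.

7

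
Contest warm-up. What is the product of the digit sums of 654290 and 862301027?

S(654290) = 6+5+4+2+9+0 = 26.
S(862301027) = 8+6+2+3+0+1+0+2+7 = 29.
26 · 29 = 754.

754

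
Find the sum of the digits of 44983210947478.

70

4+4+9+8+3+2+1+0+9+4+7+4+7+8 = 70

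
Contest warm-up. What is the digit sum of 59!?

324

59! = 138683118545689835737939019720389406345902876772687432540821294940160000000000000
Sum of its 81 digits: 324.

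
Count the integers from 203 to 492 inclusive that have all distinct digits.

The integers in [203, 492] that have all distinct digits: 203, 204, 205, 206, 207, 208, …, 491, 492.
210 qualify.

210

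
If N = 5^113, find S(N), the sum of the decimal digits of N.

5^113 = 9629649721936179265279889712924636592690508241076940976199693977832794189453125
Sum of its 79 digits: 416.

416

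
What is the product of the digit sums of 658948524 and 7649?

1326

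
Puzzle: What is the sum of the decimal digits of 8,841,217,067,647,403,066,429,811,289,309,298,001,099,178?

8+8+4+1+2+1+7+0+6+7+6+4+7+4+0+3+0+6+6+4+2+9+8+1+1+2+8+9+3+0+9+2+9+8+0+0+1+0+9+9+1+7+8 = 190

190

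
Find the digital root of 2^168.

The digital root of n equals n mod 9 (or 9 when 9 | n), so we need 2^168 mod 9.
2^168 ≡ 1 (mod 9), so the digital root is 1.

1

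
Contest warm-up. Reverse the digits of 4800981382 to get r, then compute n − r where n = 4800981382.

Reverse of 4800981382 is 2831890084.
4800981382 − 2831890084 = 1969091298

1969091298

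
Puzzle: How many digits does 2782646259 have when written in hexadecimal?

8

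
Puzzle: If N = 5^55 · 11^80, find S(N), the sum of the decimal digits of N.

560

5^55 · 11^80 = 56854527046997391185457369590835514245438782773622110191696672308613581036967864701658914583504156325943768024444580078125
Sum of its 122 digits: 560.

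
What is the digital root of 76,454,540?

7+6+4+5+4+5+4+0 = 35
3+5 = 8

8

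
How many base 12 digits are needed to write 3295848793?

3295848793 in base 12 is 77B933AA1, which has 9 digits.

9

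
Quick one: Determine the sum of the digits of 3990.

21

3+9+9+0 = 21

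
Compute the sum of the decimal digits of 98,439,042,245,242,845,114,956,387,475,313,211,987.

9+8+4+3+9+0+4+2+2+4+5+2+4+2+8+4+5+1+1+4+9+5+6+3+8+7+4+7+5+3+1+3+2+1+1+9+8+7 = 170

170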